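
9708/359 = 27 + 15/359 = 27.04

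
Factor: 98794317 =3^1*151^1*467^2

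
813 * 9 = 7317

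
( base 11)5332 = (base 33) 6fo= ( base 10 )7053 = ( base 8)15615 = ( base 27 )9i6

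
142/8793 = 142/8793 = 0.02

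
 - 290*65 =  - 18850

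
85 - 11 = 74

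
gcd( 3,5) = 1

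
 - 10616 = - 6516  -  4100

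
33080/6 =5513 + 1/3 = 5513.33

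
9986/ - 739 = -14+360/739 = -13.51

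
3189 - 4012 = - 823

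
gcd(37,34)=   1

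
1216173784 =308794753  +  907379031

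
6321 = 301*21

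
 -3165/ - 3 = 1055 + 0/1  =  1055.00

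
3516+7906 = 11422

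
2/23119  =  2/23119 = 0.00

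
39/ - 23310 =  - 13/7770 = - 0.00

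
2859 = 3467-608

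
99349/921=107+802/921= 107.87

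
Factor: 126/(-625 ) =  - 2^1 * 3^2*5^( - 4 )*7^1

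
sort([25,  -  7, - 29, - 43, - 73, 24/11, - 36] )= [  -  73, - 43, - 36,  -  29, -7, 24/11, 25] 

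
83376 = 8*10422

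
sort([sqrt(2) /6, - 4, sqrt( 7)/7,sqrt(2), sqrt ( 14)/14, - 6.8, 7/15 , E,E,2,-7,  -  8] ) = [-8,-7 , - 6.8, - 4,  sqrt( 2) /6,sqrt( 14) /14, sqrt( 7) /7,7/15,sqrt( 2),2,E , E] 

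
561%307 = 254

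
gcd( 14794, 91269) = 1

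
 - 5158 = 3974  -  9132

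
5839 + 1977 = 7816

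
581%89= 47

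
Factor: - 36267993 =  - 3^5 * 149251^1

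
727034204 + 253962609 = 980996813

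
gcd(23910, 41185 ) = 5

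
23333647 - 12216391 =11117256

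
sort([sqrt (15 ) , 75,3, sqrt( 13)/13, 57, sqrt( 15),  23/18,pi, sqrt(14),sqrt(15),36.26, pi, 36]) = [sqrt( 13) /13,23/18, 3, pi,pi,sqrt( 14),sqrt( 15),sqrt(15),sqrt (15), 36,36.26, 57,75]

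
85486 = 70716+14770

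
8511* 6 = 51066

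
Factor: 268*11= 2^2*11^1*67^1 = 2948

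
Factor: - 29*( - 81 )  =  2349 = 3^4*29^1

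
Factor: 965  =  5^1*193^1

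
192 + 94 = 286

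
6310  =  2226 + 4084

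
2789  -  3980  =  -1191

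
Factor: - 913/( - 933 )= 3^(-1)  *11^1*83^1*311^(-1 )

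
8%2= 0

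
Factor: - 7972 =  - 2^2*1993^1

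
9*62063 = 558567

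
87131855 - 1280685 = 85851170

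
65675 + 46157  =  111832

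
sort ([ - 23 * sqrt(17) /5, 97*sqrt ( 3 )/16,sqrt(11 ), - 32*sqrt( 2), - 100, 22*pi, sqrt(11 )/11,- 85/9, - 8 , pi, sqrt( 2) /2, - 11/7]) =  [ - 100, - 32*sqrt(2), - 23*sqrt( 17 )/5, - 85/9, - 8 , - 11/7, sqrt(11)/11, sqrt(2)/2, pi , sqrt ( 11 ),  97 *sqrt(3 ) /16, 22* pi]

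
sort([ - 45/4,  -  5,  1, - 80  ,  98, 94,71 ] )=[ - 80, - 45/4, - 5,1,  71,94,98]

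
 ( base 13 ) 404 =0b1010101000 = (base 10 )680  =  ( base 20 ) 1e0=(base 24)148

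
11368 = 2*5684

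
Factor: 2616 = 2^3*3^1*109^1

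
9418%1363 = 1240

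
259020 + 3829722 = 4088742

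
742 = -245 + 987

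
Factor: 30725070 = 2^1*3^1  *  5^1 * 449^1*2281^1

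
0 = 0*5501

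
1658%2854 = 1658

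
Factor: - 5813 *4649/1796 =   -  27024637/1796  =  -2^(-2)*449^( - 1)*4649^1 * 5813^1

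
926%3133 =926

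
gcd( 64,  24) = 8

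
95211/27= 10579/3 =3526.33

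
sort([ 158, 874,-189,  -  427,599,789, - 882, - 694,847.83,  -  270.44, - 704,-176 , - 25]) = [  -  882,-704, - 694,-427, - 270.44, -189,  -  176, - 25,158, 599,789 , 847.83,874] 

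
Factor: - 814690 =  - 2^1*5^1 *257^1*317^1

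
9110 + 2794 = 11904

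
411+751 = 1162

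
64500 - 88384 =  - 23884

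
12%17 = 12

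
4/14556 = 1/3639 = 0.00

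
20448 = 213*96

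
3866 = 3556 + 310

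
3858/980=3  +  459/490 = 3.94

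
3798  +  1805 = 5603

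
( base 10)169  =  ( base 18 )97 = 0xA9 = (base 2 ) 10101001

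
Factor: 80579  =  19^1*4241^1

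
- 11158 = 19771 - 30929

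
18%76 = 18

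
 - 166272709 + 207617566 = 41344857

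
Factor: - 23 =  - 23^1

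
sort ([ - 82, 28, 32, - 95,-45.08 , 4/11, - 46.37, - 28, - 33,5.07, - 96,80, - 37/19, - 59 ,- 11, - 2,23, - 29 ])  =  [ - 96, - 95, - 82, - 59,  -  46.37, - 45.08, - 33, - 29, - 28, - 11,  -  2, - 37/19,4/11,  5.07,23,28,32,80 ]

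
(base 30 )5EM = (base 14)1B30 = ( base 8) 11516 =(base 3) 20210001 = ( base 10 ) 4942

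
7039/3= 7039/3 = 2346.33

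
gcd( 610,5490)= 610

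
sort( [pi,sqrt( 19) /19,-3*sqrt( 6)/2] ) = [ - 3*sqrt(6)/2, sqrt (19)/19, pi]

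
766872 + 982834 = 1749706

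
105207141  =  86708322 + 18498819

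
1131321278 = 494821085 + 636500193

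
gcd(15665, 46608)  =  1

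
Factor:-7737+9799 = 2^1* 1031^1 = 2062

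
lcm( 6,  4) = 12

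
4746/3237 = 1 + 503/1079= 1.47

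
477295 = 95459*5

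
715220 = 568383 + 146837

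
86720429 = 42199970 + 44520459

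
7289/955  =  7 + 604/955 =7.63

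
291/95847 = 97/31949 = 0.00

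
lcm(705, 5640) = 5640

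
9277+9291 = 18568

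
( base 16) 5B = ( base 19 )4F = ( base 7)160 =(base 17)56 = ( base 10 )91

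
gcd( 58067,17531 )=1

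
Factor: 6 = 2^1*3^1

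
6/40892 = 3/20446 = 0.00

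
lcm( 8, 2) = 8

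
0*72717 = 0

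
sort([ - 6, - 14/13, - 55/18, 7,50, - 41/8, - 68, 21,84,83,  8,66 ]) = [ - 68, - 6, - 41/8,  -  55/18,- 14/13,  7,  8,21, 50, 66,83,84 ] 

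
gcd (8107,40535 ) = 8107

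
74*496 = 36704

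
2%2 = 0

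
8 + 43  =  51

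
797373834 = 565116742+232257092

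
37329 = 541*69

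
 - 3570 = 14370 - 17940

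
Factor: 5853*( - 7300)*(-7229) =2^2*3^1*5^2*73^1*1951^1*7229^1 = 308872760100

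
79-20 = 59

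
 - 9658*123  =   - 1187934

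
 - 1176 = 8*(  -  147)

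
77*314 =24178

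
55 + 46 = 101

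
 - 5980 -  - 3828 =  - 2152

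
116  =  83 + 33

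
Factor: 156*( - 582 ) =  - 90792 = - 2^3*3^2 * 13^1*97^1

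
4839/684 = 7  +  17/228 = 7.07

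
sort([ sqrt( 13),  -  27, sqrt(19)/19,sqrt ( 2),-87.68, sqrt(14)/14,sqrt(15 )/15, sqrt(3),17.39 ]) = [-87.68,-27,sqrt( 19)/19,sqrt(15) /15,sqrt( 14)/14,sqrt( 2 ) , sqrt( 3 ),sqrt (13),17.39]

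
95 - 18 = 77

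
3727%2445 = 1282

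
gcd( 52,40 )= 4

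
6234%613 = 104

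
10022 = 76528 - 66506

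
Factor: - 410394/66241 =-2^1*3^1*7^( - 1 ) * 9463^( - 1)*68399^1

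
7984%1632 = 1456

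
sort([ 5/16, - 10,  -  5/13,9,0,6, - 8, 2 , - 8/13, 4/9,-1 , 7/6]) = [  -  10, - 8,  -  1, - 8/13  , - 5/13, 0,5/16, 4/9, 7/6,2,6,9]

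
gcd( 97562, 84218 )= 2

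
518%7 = 0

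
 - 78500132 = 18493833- 96993965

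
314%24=2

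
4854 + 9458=14312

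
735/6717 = 245/2239 = 0.11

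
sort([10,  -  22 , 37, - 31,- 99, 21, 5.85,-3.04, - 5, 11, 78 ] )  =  [-99, - 31, - 22, - 5,  -  3.04, 5.85,  10,11,21, 37, 78 ]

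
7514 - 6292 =1222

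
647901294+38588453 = 686489747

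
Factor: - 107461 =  - 41^1*2621^1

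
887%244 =155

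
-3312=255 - 3567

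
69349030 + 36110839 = 105459869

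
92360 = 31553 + 60807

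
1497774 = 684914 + 812860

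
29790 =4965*6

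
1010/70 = 14 + 3/7 = 14.43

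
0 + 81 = 81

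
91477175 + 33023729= 124500904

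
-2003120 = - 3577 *560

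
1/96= 1/96 =0.01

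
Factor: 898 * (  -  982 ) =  - 881836 = - 2^2*449^1*491^1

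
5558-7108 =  - 1550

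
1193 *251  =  299443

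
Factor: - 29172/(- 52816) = 7293/13204 = 2^( - 2 )*3^1*11^1 *13^1*17^1*3301^ ( - 1 ) 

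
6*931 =5586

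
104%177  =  104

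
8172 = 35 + 8137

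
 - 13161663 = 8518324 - 21679987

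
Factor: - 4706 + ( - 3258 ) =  - 2^2*11^1*181^1=- 7964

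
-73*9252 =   -  675396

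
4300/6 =2150/3 = 716.67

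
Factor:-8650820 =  - 2^2 * 5^1 * 47^1 * 9203^1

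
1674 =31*54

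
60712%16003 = 12703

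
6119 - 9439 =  - 3320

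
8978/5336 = 4489/2668 = 1.68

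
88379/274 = 322+151/274 = 322.55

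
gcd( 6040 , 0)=6040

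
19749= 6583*3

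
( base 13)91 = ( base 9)141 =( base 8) 166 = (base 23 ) 53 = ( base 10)118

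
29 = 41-12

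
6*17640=105840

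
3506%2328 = 1178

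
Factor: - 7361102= - 2^1*7^1 *17^1*157^1*197^1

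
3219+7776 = 10995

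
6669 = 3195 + 3474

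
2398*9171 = 21992058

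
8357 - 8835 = -478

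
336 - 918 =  - 582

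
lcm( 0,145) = 0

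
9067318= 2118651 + 6948667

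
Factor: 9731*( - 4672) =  - 45463232 =- 2^6*37^1*73^1*263^1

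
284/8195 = 284/8195  =  0.03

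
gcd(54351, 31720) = 61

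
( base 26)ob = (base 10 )635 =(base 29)lq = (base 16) 27b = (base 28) MJ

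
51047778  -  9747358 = 41300420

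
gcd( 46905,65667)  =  9381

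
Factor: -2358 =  - 2^1 * 3^2*131^1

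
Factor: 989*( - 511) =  - 7^1 * 23^1*43^1 * 73^1 =- 505379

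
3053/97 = 31+46/97 = 31.47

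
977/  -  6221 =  -1+5244/6221 = - 0.16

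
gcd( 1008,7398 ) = 18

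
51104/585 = 51104/585=87.36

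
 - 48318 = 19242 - 67560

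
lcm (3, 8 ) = 24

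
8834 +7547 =16381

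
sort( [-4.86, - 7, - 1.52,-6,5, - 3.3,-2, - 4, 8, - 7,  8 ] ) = [ - 7,-7,-6, - 4.86,-4, - 3.3,- 2, - 1.52,5, 8, 8]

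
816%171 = 132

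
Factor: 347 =347^1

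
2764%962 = 840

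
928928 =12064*77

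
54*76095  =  4109130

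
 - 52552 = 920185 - 972737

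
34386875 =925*37175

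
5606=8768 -3162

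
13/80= 13/80= 0.16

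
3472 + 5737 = 9209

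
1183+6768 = 7951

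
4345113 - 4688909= - 343796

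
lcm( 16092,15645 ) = 563220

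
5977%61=60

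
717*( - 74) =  - 53058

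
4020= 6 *670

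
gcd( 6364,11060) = 4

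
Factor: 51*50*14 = 2^2*3^1*5^2*7^1 * 17^1 =35700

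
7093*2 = 14186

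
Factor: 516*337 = 2^2*3^1*43^1*337^1  =  173892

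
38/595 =38/595 =0.06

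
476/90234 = 238/45117= 0.01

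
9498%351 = 21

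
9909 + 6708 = 16617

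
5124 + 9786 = 14910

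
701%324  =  53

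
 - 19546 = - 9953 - 9593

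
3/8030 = 3/8030 = 0.00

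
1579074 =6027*262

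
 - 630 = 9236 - 9866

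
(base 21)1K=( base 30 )1B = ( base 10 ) 41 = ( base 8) 51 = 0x29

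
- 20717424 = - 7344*2821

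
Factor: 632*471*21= 6251112 = 2^3* 3^2*7^1 * 79^1*157^1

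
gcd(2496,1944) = 24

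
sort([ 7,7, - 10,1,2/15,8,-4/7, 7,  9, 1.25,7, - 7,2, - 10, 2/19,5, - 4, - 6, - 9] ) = [-10,-10 , - 9 , - 7, - 6, -4,-4/7,2/19,2/15,1,1.25,2,5,7,7, 7, 7, 8 , 9] 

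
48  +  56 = 104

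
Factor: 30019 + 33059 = 63078 = 2^1*3^1*10513^1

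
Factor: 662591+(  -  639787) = 22804 = 2^2*5701^1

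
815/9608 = 815/9608 =0.08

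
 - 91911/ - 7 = 91911/7 = 13130.14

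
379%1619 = 379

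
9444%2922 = 678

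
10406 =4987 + 5419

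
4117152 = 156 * 26392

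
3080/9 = 3080/9 = 342.22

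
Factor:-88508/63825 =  - 2^2*3^(-1)*5^( - 2)*7^1*23^(  -  1)* 29^1*37^(  -  1)*109^1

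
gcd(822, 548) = 274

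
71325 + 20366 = 91691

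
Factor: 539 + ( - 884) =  - 3^1 * 5^1 *23^1 = - 345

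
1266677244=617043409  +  649633835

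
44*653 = 28732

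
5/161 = 5/161 = 0.03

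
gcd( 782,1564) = 782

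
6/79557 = 2/26519 = 0.00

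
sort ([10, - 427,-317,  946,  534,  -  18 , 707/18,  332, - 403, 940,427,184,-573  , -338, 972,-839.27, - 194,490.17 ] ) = [ - 839.27, - 573, - 427, - 403, - 338, -317, - 194,-18,10, 707/18,184,332,427,490.17, 534 , 940, 946, 972] 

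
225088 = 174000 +51088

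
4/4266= 2/2133 = 0.00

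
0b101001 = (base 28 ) 1d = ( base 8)51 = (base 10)41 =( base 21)1K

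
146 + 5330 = 5476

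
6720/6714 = 1 + 1/1119 = 1.00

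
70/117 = 70/117 = 0.60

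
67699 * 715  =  48404785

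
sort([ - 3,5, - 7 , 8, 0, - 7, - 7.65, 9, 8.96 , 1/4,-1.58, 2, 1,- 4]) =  [ - 7.65, - 7, - 7 , - 4, - 3, - 1.58, 0, 1/4, 1, 2, 5, 8, 8.96, 9 ]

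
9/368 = 9/368 = 0.02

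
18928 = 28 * 676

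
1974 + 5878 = 7852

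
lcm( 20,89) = 1780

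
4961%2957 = 2004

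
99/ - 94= -99/94 = - 1.05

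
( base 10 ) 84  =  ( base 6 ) 220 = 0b1010100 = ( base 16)54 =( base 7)150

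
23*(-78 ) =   -  1794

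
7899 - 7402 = 497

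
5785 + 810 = 6595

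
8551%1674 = 181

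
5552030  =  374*14845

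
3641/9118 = 3641/9118 = 0.40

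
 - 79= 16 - 95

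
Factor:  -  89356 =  - 2^2*89^1*251^1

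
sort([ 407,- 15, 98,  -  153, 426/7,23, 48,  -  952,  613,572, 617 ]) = [  -  952,-153, - 15, 23,  48, 426/7, 98, 407 , 572,613,617 ] 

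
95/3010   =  19/602=0.03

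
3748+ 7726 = 11474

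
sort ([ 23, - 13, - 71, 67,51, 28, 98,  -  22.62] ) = [ - 71, - 22.62,- 13,23, 28, 51,67,98]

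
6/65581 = 6/65581 = 0.00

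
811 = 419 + 392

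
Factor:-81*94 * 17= -2^1*3^4*17^1 *47^1  =  -129438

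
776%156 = 152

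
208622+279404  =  488026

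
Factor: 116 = 2^2*29^1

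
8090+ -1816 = 6274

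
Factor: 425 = 5^2*17^1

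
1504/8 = 188 = 188.00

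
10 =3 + 7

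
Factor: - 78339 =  - 3^1*26113^1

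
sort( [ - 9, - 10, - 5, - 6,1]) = [-10, - 9, - 6, - 5, 1]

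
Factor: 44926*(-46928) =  - 2108287328 = - 2^5*7^2*419^1*3209^1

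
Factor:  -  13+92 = 79^1 = 79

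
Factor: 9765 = 3^2*5^1 * 7^1*31^1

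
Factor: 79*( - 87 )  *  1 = -3^1*29^1*79^1 =-6873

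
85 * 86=7310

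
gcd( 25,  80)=5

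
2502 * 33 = 82566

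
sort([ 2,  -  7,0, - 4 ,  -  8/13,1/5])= [-7 ,  -  4,  -  8/13,0, 1/5,2]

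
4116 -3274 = 842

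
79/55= 79/55= 1.44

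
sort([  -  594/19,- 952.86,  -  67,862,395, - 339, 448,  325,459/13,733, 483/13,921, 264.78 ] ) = [-952.86 , -339, - 67, - 594/19,459/13,483/13,264.78, 325,395,448, 733, 862,921 ] 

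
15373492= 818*18794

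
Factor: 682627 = 11^1*62057^1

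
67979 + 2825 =70804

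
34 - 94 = -60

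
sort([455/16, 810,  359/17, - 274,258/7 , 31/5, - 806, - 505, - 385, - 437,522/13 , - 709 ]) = [  -  806,  -  709, -505, -437, - 385, - 274,31/5,359/17, 455/16,258/7, 522/13,810]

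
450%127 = 69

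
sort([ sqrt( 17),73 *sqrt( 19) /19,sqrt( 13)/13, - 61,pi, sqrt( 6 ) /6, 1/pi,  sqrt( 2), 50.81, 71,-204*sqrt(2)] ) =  [ - 204*sqrt(2), - 61, sqrt( 13)/13, 1/pi,  sqrt( 6) /6, sqrt( 2 ), pi, sqrt( 17 ),  73*sqrt(19) /19, 50.81,  71 ] 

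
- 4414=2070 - 6484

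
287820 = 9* 31980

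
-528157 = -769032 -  - 240875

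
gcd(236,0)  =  236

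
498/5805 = 166/1935 = 0.09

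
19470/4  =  9735/2 = 4867.50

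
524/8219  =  524/8219 = 0.06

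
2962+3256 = 6218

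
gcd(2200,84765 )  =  5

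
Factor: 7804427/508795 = 5^( - 1)*7^( - 1)*661^1*11807^1 * 14537^ (-1)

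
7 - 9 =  -2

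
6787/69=98 + 25/69 = 98.36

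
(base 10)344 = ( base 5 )2334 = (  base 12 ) 248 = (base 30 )be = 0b101011000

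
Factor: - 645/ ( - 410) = 129/82=2^( - 1)*3^1*41^( - 1 )*43^1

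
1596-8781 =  - 7185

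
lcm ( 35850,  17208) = 430200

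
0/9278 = 0   =  0.00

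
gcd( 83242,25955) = 1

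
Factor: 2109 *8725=18401025 = 3^1*5^2*19^1*37^1*349^1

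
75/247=75/247= 0.30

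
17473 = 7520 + 9953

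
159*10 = 1590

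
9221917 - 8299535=922382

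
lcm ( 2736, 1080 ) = 41040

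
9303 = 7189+2114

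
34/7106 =1/209 = 0.00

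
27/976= 27/976  =  0.03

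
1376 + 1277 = 2653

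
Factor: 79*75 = 5925=3^1*5^2 * 79^1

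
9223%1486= 307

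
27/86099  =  27/86099 = 0.00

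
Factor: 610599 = 3^1*11^1 * 18503^1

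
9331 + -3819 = 5512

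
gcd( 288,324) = 36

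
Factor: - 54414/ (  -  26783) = 2^1*3^2*3023^1*26783^( - 1) 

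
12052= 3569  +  8483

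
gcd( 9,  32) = 1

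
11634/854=831/61 =13.62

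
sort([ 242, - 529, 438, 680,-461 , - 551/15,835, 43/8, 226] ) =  [ - 529, - 461,-551/15,43/8, 226, 242, 438,  680, 835]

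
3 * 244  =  732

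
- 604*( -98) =59192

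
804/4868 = 201/1217= 0.17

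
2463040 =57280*43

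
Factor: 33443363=19^1 * 359^1 * 4903^1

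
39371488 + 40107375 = 79478863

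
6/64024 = 3/32012= 0.00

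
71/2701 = 71/2701 = 0.03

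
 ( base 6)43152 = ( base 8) 13414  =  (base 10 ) 5900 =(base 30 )6GK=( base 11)4484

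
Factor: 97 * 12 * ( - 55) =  - 64020  =  -2^2*3^1*5^1*11^1*97^1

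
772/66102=386/33051  =  0.01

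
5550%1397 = 1359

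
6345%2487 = 1371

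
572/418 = 1 + 7/19 = 1.37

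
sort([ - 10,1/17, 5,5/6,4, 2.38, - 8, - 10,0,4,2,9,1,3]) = [ - 10, - 10, - 8,0,1/17, 5/6,1,2,2.38,3,4,4,5 , 9]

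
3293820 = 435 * 7572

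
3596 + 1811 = 5407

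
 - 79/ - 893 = 79/893  =  0.09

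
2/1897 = 2/1897 = 0.00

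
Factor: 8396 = 2^2*2099^1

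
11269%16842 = 11269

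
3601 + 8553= 12154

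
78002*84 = 6552168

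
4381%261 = 205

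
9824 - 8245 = 1579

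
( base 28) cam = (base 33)8U8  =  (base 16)25ee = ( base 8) 22756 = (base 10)9710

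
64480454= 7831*8234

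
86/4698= 43/2349 = 0.02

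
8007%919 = 655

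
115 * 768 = 88320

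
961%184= 41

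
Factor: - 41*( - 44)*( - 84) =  - 151536 = - 2^4*3^1*7^1  *11^1*41^1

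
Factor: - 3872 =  - 2^5*11^2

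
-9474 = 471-9945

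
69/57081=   23/19027 = 0.00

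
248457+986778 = 1235235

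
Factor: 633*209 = 3^1 *11^1*19^1 *211^1 =132297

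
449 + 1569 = 2018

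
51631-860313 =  - 808682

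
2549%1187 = 175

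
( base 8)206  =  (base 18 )78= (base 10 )134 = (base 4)2012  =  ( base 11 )112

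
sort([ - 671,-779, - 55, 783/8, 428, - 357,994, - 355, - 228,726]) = [ - 779, - 671, - 357, - 355, -228, - 55, 783/8,428,726, 994 ] 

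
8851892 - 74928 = 8776964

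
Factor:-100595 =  - 5^1*11^1*31^1*59^1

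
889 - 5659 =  - 4770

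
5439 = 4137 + 1302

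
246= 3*82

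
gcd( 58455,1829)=1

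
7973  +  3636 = 11609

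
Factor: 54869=54869^1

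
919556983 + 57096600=976653583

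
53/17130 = 53/17130 = 0.00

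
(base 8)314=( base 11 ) 176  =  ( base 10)204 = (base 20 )A4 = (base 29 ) 71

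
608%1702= 608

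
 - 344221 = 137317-481538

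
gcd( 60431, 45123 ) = 89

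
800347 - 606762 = 193585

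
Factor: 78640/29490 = 2^3 * 3^( - 1)= 8/3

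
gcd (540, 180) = 180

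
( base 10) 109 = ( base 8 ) 155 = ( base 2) 1101101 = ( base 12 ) 91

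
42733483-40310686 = 2422797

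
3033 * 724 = 2195892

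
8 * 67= 536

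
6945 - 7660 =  - 715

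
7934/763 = 10 + 304/763 = 10.40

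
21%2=1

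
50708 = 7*7244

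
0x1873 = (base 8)14163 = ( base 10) 6259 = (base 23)BJ3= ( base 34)5e3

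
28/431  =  28/431= 0.06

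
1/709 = 1/709 = 0.00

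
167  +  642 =809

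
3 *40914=122742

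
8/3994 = 4/1997 = 0.00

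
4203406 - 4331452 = -128046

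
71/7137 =71/7137 = 0.01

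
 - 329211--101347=  -  227864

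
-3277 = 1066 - 4343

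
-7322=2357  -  9679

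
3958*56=221648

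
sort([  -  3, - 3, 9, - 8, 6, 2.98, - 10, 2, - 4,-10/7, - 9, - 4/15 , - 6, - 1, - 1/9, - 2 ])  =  [ - 10,-9, - 8, - 6, -4, - 3, - 3, - 2, - 10/7, - 1, - 4/15, - 1/9, 2, 2.98,6,9 ] 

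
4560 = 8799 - 4239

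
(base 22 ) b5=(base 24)A7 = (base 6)1051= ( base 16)F7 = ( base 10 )247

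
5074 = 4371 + 703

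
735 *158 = 116130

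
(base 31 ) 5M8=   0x1577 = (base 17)1204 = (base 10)5495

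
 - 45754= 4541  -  50295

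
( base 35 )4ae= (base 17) 113B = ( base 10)5264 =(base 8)12220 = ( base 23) 9lk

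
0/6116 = 0  =  0.00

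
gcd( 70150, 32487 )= 1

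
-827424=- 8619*96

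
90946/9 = 90946/9  =  10105.11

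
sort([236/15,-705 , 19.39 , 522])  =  [-705 , 236/15, 19.39, 522]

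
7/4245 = 7/4245 = 0.00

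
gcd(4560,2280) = 2280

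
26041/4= 26041/4 =6510.25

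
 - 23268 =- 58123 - -34855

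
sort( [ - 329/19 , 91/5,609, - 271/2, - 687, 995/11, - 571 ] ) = [ - 687,-571, - 271/2, - 329/19, 91/5,995/11,609] 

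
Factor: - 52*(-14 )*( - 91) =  - 2^3*7^2 * 13^2 = - 66248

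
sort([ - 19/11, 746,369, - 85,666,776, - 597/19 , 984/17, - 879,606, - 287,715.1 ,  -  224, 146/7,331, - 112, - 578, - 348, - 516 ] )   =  [ - 879 , - 578 , - 516, - 348, - 287, - 224, - 112, - 85, - 597/19, - 19/11,146/7,984/17, 331,369, 606,666,715.1, 746,776]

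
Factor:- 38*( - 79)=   2^1*19^1*79^1 = 3002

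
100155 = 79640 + 20515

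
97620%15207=6378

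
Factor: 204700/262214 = 2^1 * 5^2*23^1*43^(-1 ) * 89^1*3049^(-1)  =  102350/131107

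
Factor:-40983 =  - 3^1*19^1*719^1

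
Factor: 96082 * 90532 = 2^3 * 7^1 * 13^1*1741^1*6863^1 = 8698495624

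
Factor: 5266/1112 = 2^( -2 )*139^( - 1) * 2633^1 = 2633/556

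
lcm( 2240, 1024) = 35840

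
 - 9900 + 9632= - 268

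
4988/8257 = 4988/8257 = 0.60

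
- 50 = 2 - 52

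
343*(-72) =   -  24696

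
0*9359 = 0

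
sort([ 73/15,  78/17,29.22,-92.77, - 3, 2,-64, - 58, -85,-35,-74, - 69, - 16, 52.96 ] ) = [ - 92.77,  -  85,  -  74, - 69, - 64,-58, - 35, - 16, - 3,2, 78/17, 73/15,29.22,52.96] 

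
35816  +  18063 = 53879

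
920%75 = 20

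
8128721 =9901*821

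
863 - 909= - 46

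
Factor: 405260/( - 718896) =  - 2^( - 2)*3^( - 1)*5^1*17^(  -  1 )*23^1 = - 115/204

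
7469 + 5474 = 12943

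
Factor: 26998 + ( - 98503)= - 71505=- 3^2*5^1  *  7^1*227^1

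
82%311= 82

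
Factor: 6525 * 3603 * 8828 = 207542528100 = 2^2 * 3^3*5^2 * 29^1*1201^1*2207^1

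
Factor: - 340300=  - 2^2*5^2 * 41^1*83^1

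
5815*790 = 4593850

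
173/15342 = 173/15342 = 0.01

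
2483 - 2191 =292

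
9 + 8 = 17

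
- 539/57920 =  - 1 + 57381/57920 = -0.01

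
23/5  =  23/5 = 4.60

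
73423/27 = 73423/27 = 2719.37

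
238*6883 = 1638154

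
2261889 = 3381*669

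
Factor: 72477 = 3^2 * 8053^1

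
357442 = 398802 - 41360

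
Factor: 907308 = 2^2*3^3*31^1*271^1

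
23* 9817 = 225791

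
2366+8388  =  10754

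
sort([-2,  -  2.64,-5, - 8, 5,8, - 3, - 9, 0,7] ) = [ - 9,-8 ,-5, - 3, - 2.64,-2, 0,5,7, 8]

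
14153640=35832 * 395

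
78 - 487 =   -  409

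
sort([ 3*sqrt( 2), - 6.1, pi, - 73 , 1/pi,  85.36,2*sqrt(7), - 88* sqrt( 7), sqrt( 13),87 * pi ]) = [ - 88*sqrt( 7), - 73,  -  6.1, 1/pi, pi, sqrt ( 13), 3*sqrt( 2 ), 2*sqrt ( 7), 85.36, 87*pi]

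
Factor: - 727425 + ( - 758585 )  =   - 1486010  =  -2^1*5^1*181^1*821^1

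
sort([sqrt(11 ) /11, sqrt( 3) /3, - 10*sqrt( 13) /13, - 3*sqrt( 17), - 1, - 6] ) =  [-3*sqrt( 17),  -  6, -10*sqrt( 13) /13,  -  1, sqrt( 11)/11,sqrt( 3) /3 ]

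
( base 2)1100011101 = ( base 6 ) 3405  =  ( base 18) 285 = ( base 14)40D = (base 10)797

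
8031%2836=2359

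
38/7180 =19/3590 = 0.01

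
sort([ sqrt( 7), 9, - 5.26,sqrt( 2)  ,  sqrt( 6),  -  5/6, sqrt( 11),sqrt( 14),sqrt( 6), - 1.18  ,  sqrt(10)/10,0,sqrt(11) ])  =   [  -  5.26, - 1.18,  -  5/6, 0 , sqrt(10 ) /10,sqrt (2),sqrt(6),sqrt( 6 ), sqrt( 7),sqrt( 11 ),sqrt( 11 ),sqrt( 14),9 ]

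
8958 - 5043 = 3915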